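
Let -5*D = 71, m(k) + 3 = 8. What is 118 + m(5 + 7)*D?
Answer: 47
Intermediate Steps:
m(k) = 5 (m(k) = -3 + 8 = 5)
D = -71/5 (D = -1/5*71 = -71/5 ≈ -14.200)
118 + m(5 + 7)*D = 118 + 5*(-71/5) = 118 - 71 = 47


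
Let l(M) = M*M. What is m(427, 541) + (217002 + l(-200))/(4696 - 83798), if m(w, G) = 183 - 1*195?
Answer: -603113/39551 ≈ -15.249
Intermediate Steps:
l(M) = M²
m(w, G) = -12 (m(w, G) = 183 - 195 = -12)
m(427, 541) + (217002 + l(-200))/(4696 - 83798) = -12 + (217002 + (-200)²)/(4696 - 83798) = -12 + (217002 + 40000)/(-79102) = -12 + 257002*(-1/79102) = -12 - 128501/39551 = -603113/39551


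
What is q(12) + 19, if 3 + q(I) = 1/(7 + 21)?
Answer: 449/28 ≈ 16.036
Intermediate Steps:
q(I) = -83/28 (q(I) = -3 + 1/(7 + 21) = -3 + 1/28 = -83/28)
q(12) + 19 = -83/28 + 19 = 449/28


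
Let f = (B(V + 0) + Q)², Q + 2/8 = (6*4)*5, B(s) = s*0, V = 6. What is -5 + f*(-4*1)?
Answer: -229461/4 ≈ -57365.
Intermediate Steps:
B(s) = 0
Q = 479/4 (Q = -¼ + (6*4)*5 = -¼ + 24*5 = -¼ + 120 = 479/4 ≈ 119.75)
f = 229441/16 (f = (0 + 479/4)² = (479/4)² = 229441/16 ≈ 14340.)
-5 + f*(-4*1) = -5 + 229441*(-4*1)/16 = -5 + (229441/16)*(-4) = -5 - 229441/4 = -229461/4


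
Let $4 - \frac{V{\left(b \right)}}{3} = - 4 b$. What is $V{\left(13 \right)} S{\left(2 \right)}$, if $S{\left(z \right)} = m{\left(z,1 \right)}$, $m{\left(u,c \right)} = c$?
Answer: $168$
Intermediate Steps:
$V{\left(b \right)} = 12 + 12 b$ ($V{\left(b \right)} = 12 - 3 \left(- 4 b\right) = 12 + 12 b$)
$S{\left(z \right)} = 1$
$V{\left(13 \right)} S{\left(2 \right)} = \left(12 + 12 \cdot 13\right) 1 = \left(12 + 156\right) 1 = 168 \cdot 1 = 168$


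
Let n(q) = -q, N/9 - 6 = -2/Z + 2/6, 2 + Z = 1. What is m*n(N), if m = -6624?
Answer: 496800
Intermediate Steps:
Z = -1 (Z = -2 + 1 = -1)
N = 75 (N = 54 + 9*(-2/(-1) + 2/6) = 54 + 9*(-2*(-1) + 2*(1/6)) = 54 + 9*(2 + 1/3) = 54 + 9*(7/3) = 54 + 21 = 75)
m*n(N) = -(-6624)*75 = -6624*(-75) = 496800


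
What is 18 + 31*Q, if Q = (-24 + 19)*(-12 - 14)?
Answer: 4048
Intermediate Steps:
Q = 130 (Q = -5*(-26) = 130)
18 + 31*Q = 18 + 31*130 = 18 + 4030 = 4048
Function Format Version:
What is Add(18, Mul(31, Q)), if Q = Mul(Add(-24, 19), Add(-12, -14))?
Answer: 4048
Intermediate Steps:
Q = 130 (Q = Mul(-5, -26) = 130)
Add(18, Mul(31, Q)) = Add(18, Mul(31, 130)) = Add(18, 4030) = 4048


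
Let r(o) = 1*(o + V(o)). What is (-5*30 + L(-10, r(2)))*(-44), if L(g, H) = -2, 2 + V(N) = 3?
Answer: 6688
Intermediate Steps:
V(N) = 1 (V(N) = -2 + 3 = 1)
r(o) = 1 + o (r(o) = 1*(o + 1) = 1*(1 + o) = 1 + o)
(-5*30 + L(-10, r(2)))*(-44) = (-5*30 - 2)*(-44) = (-150 - 2)*(-44) = -152*(-44) = 6688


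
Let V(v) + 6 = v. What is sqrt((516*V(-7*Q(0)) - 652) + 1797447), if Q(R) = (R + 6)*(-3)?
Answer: sqrt(1858715) ≈ 1363.3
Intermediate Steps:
Q(R) = -18 - 3*R (Q(R) = (6 + R)*(-3) = -18 - 3*R)
V(v) = -6 + v
sqrt((516*V(-7*Q(0)) - 652) + 1797447) = sqrt((516*(-6 - 7*(-18 - 3*0)) - 652) + 1797447) = sqrt((516*(-6 - 7*(-18 + 0)) - 652) + 1797447) = sqrt((516*(-6 - 7*(-18)) - 652) + 1797447) = sqrt((516*(-6 + 126) - 652) + 1797447) = sqrt((516*120 - 652) + 1797447) = sqrt((61920 - 652) + 1797447) = sqrt(61268 + 1797447) = sqrt(1858715)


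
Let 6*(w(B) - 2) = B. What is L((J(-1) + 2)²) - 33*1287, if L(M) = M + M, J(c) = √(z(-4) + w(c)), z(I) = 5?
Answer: -127348/3 + 4*√246/3 ≈ -42428.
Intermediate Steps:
w(B) = 2 + B/6
J(c) = √(7 + c/6) (J(c) = √(5 + (2 + c/6)) = √(7 + c/6))
L(M) = 2*M
L((J(-1) + 2)²) - 33*1287 = 2*(√(252 + 6*(-1))/6 + 2)² - 33*1287 = 2*(√(252 - 6)/6 + 2)² - 42471 = 2*(√246/6 + 2)² - 42471 = 2*(2 + √246/6)² - 42471 = -42471 + 2*(2 + √246/6)²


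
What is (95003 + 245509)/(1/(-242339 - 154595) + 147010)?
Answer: 45053596736/19451089113 ≈ 2.3162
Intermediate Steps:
(95003 + 245509)/(1/(-242339 - 154595) + 147010) = 340512/(1/(-396934) + 147010) = 340512/(-1/396934 + 147010) = 340512/(58353267339/396934) = 340512*(396934/58353267339) = 45053596736/19451089113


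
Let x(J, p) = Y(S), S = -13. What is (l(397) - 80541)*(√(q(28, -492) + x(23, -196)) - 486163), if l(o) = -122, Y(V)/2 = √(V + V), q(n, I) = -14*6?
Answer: 39215366069 - 80663*√(-84 + 2*I*√26) ≈ 3.9215e+10 - 7.4064e+5*I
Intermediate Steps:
q(n, I) = -84
Y(V) = 2*√2*√V (Y(V) = 2*√(V + V) = 2*√(2*V) = 2*(√2*√V) = 2*√2*√V)
x(J, p) = 2*I*√26 (x(J, p) = 2*√2*√(-13) = 2*√2*(I*√13) = 2*I*√26)
(l(397) - 80541)*(√(q(28, -492) + x(23, -196)) - 486163) = (-122 - 80541)*(√(-84 + 2*I*√26) - 486163) = -80663*(-486163 + √(-84 + 2*I*√26)) = 39215366069 - 80663*√(-84 + 2*I*√26)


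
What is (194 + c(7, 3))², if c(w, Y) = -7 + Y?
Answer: 36100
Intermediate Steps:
(194 + c(7, 3))² = (194 + (-7 + 3))² = (194 - 4)² = 190² = 36100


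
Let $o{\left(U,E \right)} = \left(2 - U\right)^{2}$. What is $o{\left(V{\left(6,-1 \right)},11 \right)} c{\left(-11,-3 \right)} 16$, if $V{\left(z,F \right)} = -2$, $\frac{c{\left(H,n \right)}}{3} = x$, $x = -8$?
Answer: $-6144$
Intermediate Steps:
$c{\left(H,n \right)} = -24$ ($c{\left(H,n \right)} = 3 \left(-8\right) = -24$)
$o{\left(V{\left(6,-1 \right)},11 \right)} c{\left(-11,-3 \right)} 16 = \left(-2 - 2\right)^{2} \left(-24\right) 16 = \left(-4\right)^{2} \left(-24\right) 16 = 16 \left(-24\right) 16 = \left(-384\right) 16 = -6144$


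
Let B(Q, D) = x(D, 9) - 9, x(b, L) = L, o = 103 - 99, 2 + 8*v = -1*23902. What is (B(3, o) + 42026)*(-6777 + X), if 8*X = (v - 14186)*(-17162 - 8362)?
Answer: 2302472998620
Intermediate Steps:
v = -2988 (v = -1/4 + (-1*23902)/8 = -1/4 + (1/8)*(-23902) = -1/4 - 11951/4 = -2988)
o = 4
B(Q, D) = 0 (B(Q, D) = 9 - 9 = 0)
X = 54793647 (X = ((-2988 - 14186)*(-17162 - 8362))/8 = (-17174*(-25524))/8 = (1/8)*438349176 = 54793647)
(B(3, o) + 42026)*(-6777 + X) = (0 + 42026)*(-6777 + 54793647) = 42026*54786870 = 2302472998620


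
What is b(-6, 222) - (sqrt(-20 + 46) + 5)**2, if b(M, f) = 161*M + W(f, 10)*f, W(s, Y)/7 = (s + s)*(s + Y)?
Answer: 160073415 - 10*sqrt(26) ≈ 1.6007e+8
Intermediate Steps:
W(s, Y) = 14*s*(Y + s) (W(s, Y) = 7*((s + s)*(s + Y)) = 7*((2*s)*(Y + s)) = 7*(2*s*(Y + s)) = 14*s*(Y + s))
b(M, f) = 161*M + 14*f**2*(10 + f) (b(M, f) = 161*M + (14*f*(10 + f))*f = 161*M + 14*f**2*(10 + f))
b(-6, 222) - (sqrt(-20 + 46) + 5)**2 = (161*(-6) + 14*222**2*(10 + 222)) - (sqrt(-20 + 46) + 5)**2 = (-966 + 14*49284*232) - (sqrt(26) + 5)**2 = (-966 + 160074432) - (5 + sqrt(26))**2 = 160073466 - (5 + sqrt(26))**2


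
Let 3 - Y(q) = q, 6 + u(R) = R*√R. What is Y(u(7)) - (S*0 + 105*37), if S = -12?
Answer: -3876 - 7*√7 ≈ -3894.5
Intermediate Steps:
u(R) = -6 + R^(3/2) (u(R) = -6 + R*√R = -6 + R^(3/2))
Y(q) = 3 - q
Y(u(7)) - (S*0 + 105*37) = (3 - (-6 + 7^(3/2))) - (-12*0 + 105*37) = (3 - (-6 + 7*√7)) - (0 + 3885) = (3 + (6 - 7*√7)) - 1*3885 = (9 - 7*√7) - 3885 = -3876 - 7*√7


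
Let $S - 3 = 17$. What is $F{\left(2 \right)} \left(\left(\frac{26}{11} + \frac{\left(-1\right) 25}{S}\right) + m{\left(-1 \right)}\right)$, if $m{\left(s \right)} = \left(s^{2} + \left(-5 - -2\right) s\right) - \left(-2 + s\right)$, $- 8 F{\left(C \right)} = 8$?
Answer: $- \frac{357}{44} \approx -8.1136$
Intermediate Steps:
$S = 20$ ($S = 3 + 17 = 20$)
$F{\left(C \right)} = -1$ ($F{\left(C \right)} = \left(- \frac{1}{8}\right) 8 = -1$)
$m{\left(s \right)} = 2 + s^{2} - 4 s$ ($m{\left(s \right)} = \left(s^{2} + \left(-5 + 2\right) s\right) - \left(-2 + s\right) = \left(s^{2} - 3 s\right) - \left(-2 + s\right) = 2 + s^{2} - 4 s$)
$F{\left(2 \right)} \left(\left(\frac{26}{11} + \frac{\left(-1\right) 25}{S}\right) + m{\left(-1 \right)}\right) = - (\left(\frac{26}{11} + \frac{\left(-1\right) 25}{20}\right) + \left(2 + \left(-1\right)^{2} - -4\right)) = - (\left(26 \cdot \frac{1}{11} - \frac{5}{4}\right) + \left(2 + 1 + 4\right)) = - (\left(\frac{26}{11} - \frac{5}{4}\right) + 7) = - (\frac{49}{44} + 7) = \left(-1\right) \frac{357}{44} = - \frac{357}{44}$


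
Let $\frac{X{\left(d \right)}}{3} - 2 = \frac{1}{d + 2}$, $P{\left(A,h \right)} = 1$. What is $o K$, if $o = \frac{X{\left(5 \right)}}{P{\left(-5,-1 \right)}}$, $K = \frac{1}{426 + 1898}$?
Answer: $\frac{45}{16268} \approx 0.0027662$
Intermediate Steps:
$X{\left(d \right)} = 6 + \frac{3}{2 + d}$ ($X{\left(d \right)} = 6 + \frac{3}{d + 2} = 6 + \frac{3}{2 + d}$)
$K = \frac{1}{2324} \approx 0.00043029$
$o = \frac{45}{7}$ ($o = \frac{3 \frac{1}{2 + 5} \left(5 + 2 \cdot 5\right)}{1} = \frac{3 \left(5 + 10\right)}{7} \cdot 1 = 3 \cdot \frac{1}{7} \cdot 15 \cdot 1 = \frac{45}{7} \cdot 1 = \frac{45}{7} \approx 6.4286$)
$o K = \frac{45}{7} \cdot \frac{1}{2324} = \frac{45}{16268}$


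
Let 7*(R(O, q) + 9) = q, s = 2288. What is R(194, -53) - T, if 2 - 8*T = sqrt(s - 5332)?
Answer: -471/28 + I*sqrt(761)/4 ≈ -16.821 + 6.8966*I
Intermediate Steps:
R(O, q) = -9 + q/7
T = 1/4 - I*sqrt(761)/4 (T = 1/4 - sqrt(2288 - 5332)/8 = 1/4 - I*sqrt(761)/4 ≈ 0.25 - 6.8966*I)
R(194, -53) - T = (-9 + (1/7)*(-53)) - (1/4 - I*sqrt(761)/4) = (-9 - 53/7) + (-1/4 + I*sqrt(761)/4) = -116/7 + (-1/4 + I*sqrt(761)/4) = -471/28 + I*sqrt(761)/4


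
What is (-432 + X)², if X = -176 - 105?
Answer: 508369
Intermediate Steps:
X = -281
(-432 + X)² = (-432 - 281)² = (-713)² = 508369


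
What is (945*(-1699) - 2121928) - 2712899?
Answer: -6440382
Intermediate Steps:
(945*(-1699) - 2121928) - 2712899 = (-1605555 - 2121928) - 2712899 = -3727483 - 2712899 = -6440382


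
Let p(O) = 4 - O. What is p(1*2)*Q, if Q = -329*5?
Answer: -3290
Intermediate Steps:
Q = -1645
p(1*2)*Q = (4 - 2)*(-1645) = 2*(-1645) = -3290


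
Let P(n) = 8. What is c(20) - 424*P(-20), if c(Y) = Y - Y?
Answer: -3392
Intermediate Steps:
c(Y) = 0
c(20) - 424*P(-20) = 0 - 424*8 = 0 - 3392 = -3392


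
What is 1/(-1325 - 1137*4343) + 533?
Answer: 5699084377/10692466 ≈ 533.00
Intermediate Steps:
1/(-1325 - 1137*4343) + 533 = (1/4343)/(-2462) + 533 = -1/2462*1/4343 + 533 = -1/10692466 + 533 = 5699084377/10692466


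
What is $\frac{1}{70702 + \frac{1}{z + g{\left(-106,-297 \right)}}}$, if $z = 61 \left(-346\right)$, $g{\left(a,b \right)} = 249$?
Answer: $\frac{20857}{1474631613} \approx 1.4144 \cdot 10^{-5}$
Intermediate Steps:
$z = -21106$
$\frac{1}{70702 + \frac{1}{z + g{\left(-106,-297 \right)}}} = \frac{1}{70702 + \frac{1}{-21106 + 249}} = \frac{1}{70702 + \frac{1}{-20857}} = \frac{1}{70702 - \frac{1}{20857}} = \frac{1}{\frac{1474631613}{20857}} = \frac{20857}{1474631613}$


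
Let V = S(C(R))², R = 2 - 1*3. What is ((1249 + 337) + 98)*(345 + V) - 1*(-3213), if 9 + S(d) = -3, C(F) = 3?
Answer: 826689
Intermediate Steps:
R = -1 (R = 2 - 3 = -1)
S(d) = -12 (S(d) = -9 - 3 = -12)
V = 144 (V = (-12)² = 144)
((1249 + 337) + 98)*(345 + V) - 1*(-3213) = ((1249 + 337) + 98)*(345 + 144) - 1*(-3213) = (1586 + 98)*489 + 3213 = 1684*489 + 3213 = 823476 + 3213 = 826689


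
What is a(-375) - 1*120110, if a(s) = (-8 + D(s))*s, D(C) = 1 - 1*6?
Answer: -115235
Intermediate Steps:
D(C) = -5 (D(C) = 1 - 6 = -5)
a(s) = -13*s (a(s) = (-8 - 5)*s = -13*s)
a(-375) - 1*120110 = -13*(-375) - 1*120110 = 4875 - 120110 = -115235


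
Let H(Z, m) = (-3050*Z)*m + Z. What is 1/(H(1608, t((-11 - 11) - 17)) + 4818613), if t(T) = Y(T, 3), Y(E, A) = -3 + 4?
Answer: -1/84179 ≈ -1.1879e-5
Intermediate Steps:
Y(E, A) = 1
t(T) = 1
H(Z, m) = Z - 3050*Z*m (H(Z, m) = -3050*Z*m + Z = Z - 3050*Z*m)
1/(H(1608, t((-11 - 11) - 17)) + 4818613) = 1/(1608*(1 - 3050*1) + 4818613) = 1/(1608*(1 - 3050) + 4818613) = 1/(1608*(-3049) + 4818613) = 1/(-4902792 + 4818613) = 1/(-84179) = -1/84179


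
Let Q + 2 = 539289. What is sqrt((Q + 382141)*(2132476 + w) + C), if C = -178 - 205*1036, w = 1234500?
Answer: 3*sqrt(344713972130) ≈ 1.7614e+6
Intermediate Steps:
Q = 539287 (Q = -2 + 539289 = 539287)
C = -212558 (C = -178 - 212380 = -212558)
sqrt((Q + 382141)*(2132476 + w) + C) = sqrt((539287 + 382141)*(2132476 + 1234500) - 212558) = sqrt(921428*3366976 - 212558) = sqrt(3102425961728 - 212558) = sqrt(3102425749170) = 3*sqrt(344713972130)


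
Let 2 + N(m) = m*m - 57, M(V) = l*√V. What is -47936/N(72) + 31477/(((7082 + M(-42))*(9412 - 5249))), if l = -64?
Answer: -5020971283552579/536870105896750 + 503632*I*√42/52377571307 ≈ -9.3523 + 6.2315e-5*I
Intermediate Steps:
M(V) = -64*√V
N(m) = -59 + m² (N(m) = -2 + (m*m - 57) = -2 + (m² - 57) = -2 + (-57 + m²) = -59 + m²)
-47936/N(72) + 31477/(((7082 + M(-42))*(9412 - 5249))) = -47936/(-59 + 72²) + 31477/(((7082 - 64*I*√42)*(9412 - 5249))) = -47936/(-59 + 5184) + 31477/(((7082 - 64*I*√42)*4163)) = -47936/5125 + 31477/(((7082 - 64*I*√42)*4163)) = -47936*1/5125 + 31477/(29482366 - 266432*I*√42) = -47936/5125 + 31477/(29482366 - 266432*I*√42)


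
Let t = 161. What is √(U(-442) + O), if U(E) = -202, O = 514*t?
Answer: 2*√20638 ≈ 287.32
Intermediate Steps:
O = 82754 (O = 514*161 = 82754)
√(U(-442) + O) = √(-202 + 82754) = √82552 = 2*√20638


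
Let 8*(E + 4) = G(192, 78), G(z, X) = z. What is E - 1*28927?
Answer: -28907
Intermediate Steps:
E = 20 (E = -4 + (⅛)*192 = -4 + 24 = 20)
E - 1*28927 = 20 - 1*28927 = 20 - 28927 = -28907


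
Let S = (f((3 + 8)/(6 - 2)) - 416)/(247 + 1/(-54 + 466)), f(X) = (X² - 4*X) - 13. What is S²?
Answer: 507879999649/165697843600 ≈ 3.0651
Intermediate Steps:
f(X) = -13 + X² - 4*X
S = -712657/407060 (S = ((-13 + ((3 + 8)/(6 - 2))² - 4*(3 + 8)/(6 - 2)) - 416)/(247 + 1/(-54 + 466)) = ((-13 + (11/4)² - 44/4) - 416)/(247 + 1/412) = ((-13 + (11*(¼))² - 44/4) - 416)/(247 + 1/412) = ((-13 + (11/4)² - 4*11/4) - 416)/(101765/412) = ((-13 + 121/16 - 11) - 416)*(412/101765) = (-263/16 - 416)*(412/101765) = -6919/16*412/101765 = -712657/407060 ≈ -1.7507)
S² = (-712657/407060)² = 507879999649/165697843600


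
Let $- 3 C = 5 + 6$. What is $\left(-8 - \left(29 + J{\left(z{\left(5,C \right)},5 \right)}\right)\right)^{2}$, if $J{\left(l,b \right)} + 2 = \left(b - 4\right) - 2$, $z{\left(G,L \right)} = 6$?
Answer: $1156$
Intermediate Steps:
$C = - \frac{11}{3}$ ($C = - \frac{5 + 6}{3} = \left(- \frac{1}{3}\right) 11 = - \frac{11}{3} \approx -3.6667$)
$J{\left(l,b \right)} = -8 + b$ ($J{\left(l,b \right)} = -2 + \left(\left(b - 4\right) - 2\right) = -2 + \left(\left(-4 + b\right) - 2\right) = -2 + \left(-6 + b\right) = -8 + b$)
$\left(-8 - \left(29 + J{\left(z{\left(5,C \right)},5 \right)}\right)\right)^{2} = \left(-8 - 26\right)^{2} = \left(-34\right)^{2} = 1156$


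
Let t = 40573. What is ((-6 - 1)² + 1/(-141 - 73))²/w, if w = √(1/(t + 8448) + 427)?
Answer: 109935225*√16032906302/119825050816 ≈ 116.17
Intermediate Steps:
w = 8*√16032906302/49021 (w = √(1/(40573 + 8448) + 427) = √(1/49021 + 427) = √(20931968/49021) = 8*√16032906302/49021 ≈ 20.664)
((-6 - 1)² + 1/(-141 - 73))²/w = ((-6 - 1)² + 1/(-141 - 73))²/((8*√16032906302/49021)) = ((-7)² + 1/(-214))²*(√16032906302/2616496) = (49 - 1/214)²*(√16032906302/2616496) = (10485/214)²*(√16032906302/2616496) = 109935225*(√16032906302/2616496)/45796 = 109935225*√16032906302/119825050816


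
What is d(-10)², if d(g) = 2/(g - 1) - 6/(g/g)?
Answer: 4624/121 ≈ 38.215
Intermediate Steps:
d(g) = -6 + 2/(-1 + g) (d(g) = 2/(-1 + g) - 6/1 = 2/(-1 + g) - 6*1 = 2/(-1 + g) - 6 = -6 + 2/(-1 + g))
d(-10)² = (2*(4 - 3*(-10))/(-1 - 10))² = (2*(4 + 30)/(-11))² = (2*(-1/11)*34)² = (-68/11)² = 4624/121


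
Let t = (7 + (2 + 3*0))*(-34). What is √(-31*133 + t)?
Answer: I*√4429 ≈ 66.551*I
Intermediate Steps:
t = -306 (t = (7 + (2 + 0))*(-34) = (7 + 2)*(-34) = 9*(-34) = -306)
√(-31*133 + t) = √(-31*133 - 306) = √(-4123 - 306) = √(-4429) = I*√4429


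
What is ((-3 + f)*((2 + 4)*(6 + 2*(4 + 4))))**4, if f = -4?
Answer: 728933458176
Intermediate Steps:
((-3 + f)*((2 + 4)*(6 + 2*(4 + 4))))**4 = ((-3 - 4)*((2 + 4)*(6 + 2*(4 + 4))))**4 = (-42*(6 + 2*8))**4 = (-42*(6 + 16))**4 = (-42*22)**4 = (-7*132)**4 = (-924)**4 = 728933458176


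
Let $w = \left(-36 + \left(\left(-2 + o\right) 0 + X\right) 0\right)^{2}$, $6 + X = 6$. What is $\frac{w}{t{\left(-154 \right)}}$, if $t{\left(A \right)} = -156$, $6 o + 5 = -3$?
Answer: $- \frac{108}{13} \approx -8.3077$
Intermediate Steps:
$o = - \frac{4}{3}$ ($o = - \frac{5}{6} + \frac{1}{6} \left(-3\right) = - \frac{5}{6} - \frac{1}{2} = - \frac{4}{3} \approx -1.3333$)
$X = 0$ ($X = -6 + 6 = 0$)
$w = 1296$ ($w = \left(-36 + \left(\left(-2 - \frac{4}{3}\right) 0 + 0\right) 0\right)^{2} = \left(-36 + \left(\left(- \frac{10}{3}\right) 0 + 0\right) 0\right)^{2} = \left(-36 + \left(0 + 0\right) 0\right)^{2} = \left(-36 + 0 \cdot 0\right)^{2} = \left(-36 + 0\right)^{2} = \left(-36\right)^{2} = 1296$)
$\frac{w}{t{\left(-154 \right)}} = \frac{1296}{-156} = 1296 \left(- \frac{1}{156}\right) = - \frac{108}{13}$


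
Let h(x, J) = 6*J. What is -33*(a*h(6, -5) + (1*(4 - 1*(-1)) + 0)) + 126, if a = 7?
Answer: 6891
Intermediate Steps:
-33*(a*h(6, -5) + (1*(4 - 1*(-1)) + 0)) + 126 = -33*(7*(6*(-5)) + (1*(4 - 1*(-1)) + 0)) + 126 = -33*(7*(-30) + (1*(4 + 1) + 0)) + 126 = -33*(-210 + (1*5 + 0)) + 126 = -33*(-210 + (5 + 0)) + 126 = -33*(-210 + 5) + 126 = -33*(-205) + 126 = 6765 + 126 = 6891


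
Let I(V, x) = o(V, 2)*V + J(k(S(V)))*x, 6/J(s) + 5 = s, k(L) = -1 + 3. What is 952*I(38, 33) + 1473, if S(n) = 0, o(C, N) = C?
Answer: 1313329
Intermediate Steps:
k(L) = 2
J(s) = 6/(-5 + s)
I(V, x) = V**2 - 2*x (I(V, x) = V*V + (6/(-5 + 2))*x = V**2 + (6/(-3))*x = V**2 + (6*(-1/3))*x = V**2 - 2*x)
952*I(38, 33) + 1473 = 952*(38**2 - 2*33) + 1473 = 952*(1444 - 66) + 1473 = 952*1378 + 1473 = 1311856 + 1473 = 1313329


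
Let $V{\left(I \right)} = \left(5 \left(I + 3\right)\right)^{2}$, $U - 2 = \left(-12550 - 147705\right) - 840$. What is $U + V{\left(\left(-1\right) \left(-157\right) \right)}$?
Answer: $478907$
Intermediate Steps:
$U = -161093$ ($U = 2 - 161095 = -161093$)
$V{\left(I \right)} = \left(15 + 5 I\right)^{2}$ ($V{\left(I \right)} = \left(5 \left(3 + I\right)\right)^{2} = \left(15 + 5 I\right)^{2}$)
$U + V{\left(\left(-1\right) \left(-157\right) \right)} = -161093 + 25 \left(3 - -157\right)^{2} = -161093 + 25 \left(3 + 157\right)^{2} = -161093 + 25 \cdot 160^{2} = -161093 + 25 \cdot 25600 = -161093 + 640000 = 478907$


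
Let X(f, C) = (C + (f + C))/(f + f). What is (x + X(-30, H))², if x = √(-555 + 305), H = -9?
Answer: -6234/25 + 8*I*√10 ≈ -249.36 + 25.298*I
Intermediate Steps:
X(f, C) = (f + 2*C)/(2*f) (X(f, C) = (C + (C + f))/((2*f)) = (f + 2*C)*(1/(2*f)) = (f + 2*C)/(2*f))
x = 5*I*√10 (x = √(-250) = 5*I*√10 ≈ 15.811*I)
(x + X(-30, H))² = (5*I*√10 + (-9 + (½)*(-30))/(-30))² = (5*I*√10 - (-9 - 15)/30)² = (5*I*√10 - 1/30*(-24))² = (5*I*√10 + ⅘)² = (⅘ + 5*I*√10)²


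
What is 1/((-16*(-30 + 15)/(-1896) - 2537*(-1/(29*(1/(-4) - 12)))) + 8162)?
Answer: 112259/915442056 ≈ 0.00012263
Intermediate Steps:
1/((-16*(-30 + 15)/(-1896) - 2537*(-1/(29*(1/(-4) - 12)))) + 8162) = 1/((-16*(-15)*(-1/1896) - 2537*(-1/(29*(-1/4 - 12)))) + 8162) = 1/((240*(-1/1896) - 2537/((-29*(-49/4)))) + 8162) = 1/((-10/79 - 2537/1421/4) + 8162) = 1/((-10/79 - 2537*4/1421) + 8162) = 1/((-10/79 - 10148/1421) + 8162) = 1/(-815902/112259 + 8162) = 1/(915442056/112259) = 112259/915442056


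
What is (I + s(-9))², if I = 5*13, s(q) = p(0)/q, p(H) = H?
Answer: 4225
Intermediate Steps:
s(q) = 0 (s(q) = 0/q = 0)
I = 65
(I + s(-9))² = (65 + 0)² = 65² = 4225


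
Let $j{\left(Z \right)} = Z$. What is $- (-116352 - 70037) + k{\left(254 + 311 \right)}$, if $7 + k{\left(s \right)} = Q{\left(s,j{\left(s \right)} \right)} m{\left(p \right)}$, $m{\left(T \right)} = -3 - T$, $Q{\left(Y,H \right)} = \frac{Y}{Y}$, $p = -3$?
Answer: $186382$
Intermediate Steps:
$Q{\left(Y,H \right)} = 1$
$k{\left(s \right)} = -7$ ($k{\left(s \right)} = -7 + 1 \left(-3 - -3\right) = -7 + 1 \left(-3 + 3\right) = -7 + 1 \cdot 0 = -7 + 0 = -7$)
$- (-116352 - 70037) + k{\left(254 + 311 \right)} = - (-116352 - 70037) - 7 = \left(-1\right) \left(-186389\right) - 7 = 186389 - 7 = 186382$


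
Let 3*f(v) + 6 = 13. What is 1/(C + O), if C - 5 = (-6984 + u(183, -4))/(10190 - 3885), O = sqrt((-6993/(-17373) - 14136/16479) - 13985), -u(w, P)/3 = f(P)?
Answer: 2460291805642905/8852173066748753164 - 39753025*I*sqrt(3537878760662166033)/8852173066748753164 ≈ 0.00027793 - 0.0084468*I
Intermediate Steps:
f(v) = 7/3 (f(v) = -2 + (1/3)*13 = -2 + 13/3 = 7/3)
u(w, P) = -7 (u(w, P) = -3*7/3 = -7)
O = 2*I*sqrt(3537878760662166033)/31809963 (O = sqrt((-6993*(-1/17373) - 14136*1/16479) - 13985) = sqrt((2331/5791 - 4712/5493) - 13985) = sqrt(-14483009/31809963 - 13985) = sqrt(-444876815564/31809963) = 2*I*sqrt(3537878760662166033)/31809963 ≈ 118.26*I)
C = 24534/6305 (C = 5 + (-6984 - 7)/(10190 - 3885) = 5 - 6991/6305 = 24534/6305 ≈ 3.8912)
1/(C + O) = 1/(24534/6305 + 2*I*sqrt(3537878760662166033)/31809963)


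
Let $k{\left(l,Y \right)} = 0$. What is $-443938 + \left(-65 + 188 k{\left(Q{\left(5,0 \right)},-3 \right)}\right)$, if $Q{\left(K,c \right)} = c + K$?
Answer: $-444003$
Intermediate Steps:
$Q{\left(K,c \right)} = K + c$
$-443938 + \left(-65 + 188 k{\left(Q{\left(5,0 \right)},-3 \right)}\right) = -443938 + \left(-65 + 188 \cdot 0\right) = -443938 + \left(-65 + 0\right) = -443938 - 65 = -444003$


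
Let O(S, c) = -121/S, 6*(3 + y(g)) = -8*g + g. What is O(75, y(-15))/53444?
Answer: -121/4008300 ≈ -3.0187e-5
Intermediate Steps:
y(g) = -3 - 7*g/6 (y(g) = -3 + (-8*g + g)/6 = -3 + (-7*g)/6 = -3 - 7*g/6)
O(75, y(-15))/53444 = -121/75/53444 = -121*1/75*(1/53444) = -121/75*1/53444 = -121/4008300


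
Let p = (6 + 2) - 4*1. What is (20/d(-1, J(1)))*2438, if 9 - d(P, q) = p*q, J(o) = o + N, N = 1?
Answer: 48760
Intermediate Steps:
p = 4 (p = 8 - 4 = 4)
J(o) = 1 + o (J(o) = o + 1 = 1 + o)
d(P, q) = 9 - 4*q
(20/d(-1, J(1)))*2438 = (20/(9 - 4*(1 + 1)))*2438 = (20/(9 - 4*2))*2438 = (20/(9 - 8))*2438 = (20/1)*2438 = (20*1)*2438 = 20*2438 = 48760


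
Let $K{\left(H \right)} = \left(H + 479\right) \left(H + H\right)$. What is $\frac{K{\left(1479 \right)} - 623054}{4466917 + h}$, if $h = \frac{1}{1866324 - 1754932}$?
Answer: $\frac{115150588864}{99515763693} \approx 1.1571$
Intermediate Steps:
$h = \frac{1}{111392} \approx 8.9773 \cdot 10^{-6}$
$K{\left(H \right)} = 2 H \left(479 + H\right)$ ($K{\left(H \right)} = \left(479 + H\right) 2 H = 2 H \left(479 + H\right)$)
$\frac{K{\left(1479 \right)} - 623054}{4466917 + h} = \frac{2 \cdot 1479 \left(479 + 1479\right) - 623054}{4466917 + \frac{1}{111392}} = \frac{2 \cdot 1479 \cdot 1958 - 623054}{\frac{497578818465}{111392}} = \left(5791764 - 623054\right) \frac{111392}{497578818465} = 5168710 \cdot \frac{111392}{497578818465} = \frac{115150588864}{99515763693}$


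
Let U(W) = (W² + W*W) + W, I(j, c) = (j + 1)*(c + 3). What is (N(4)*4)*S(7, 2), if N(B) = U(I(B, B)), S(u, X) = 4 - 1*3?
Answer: 9940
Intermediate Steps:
I(j, c) = (1 + j)*(3 + c)
S(u, X) = 1 (S(u, X) = 4 - 3 = 1)
U(W) = W + 2*W² (U(W) = (W² + W²) + W = 2*W² + W = W + 2*W²)
N(B) = (3 + B² + 4*B)*(7 + 2*B² + 8*B) (N(B) = (3 + B + 3*B + B*B)*(1 + 2*(3 + B + 3*B + B*B)) = (3 + B + 3*B + B²)*(1 + 2*(3 + B + 3*B + B²)) = (3 + B² + 4*B)*(1 + 2*(3 + B² + 4*B)) = (3 + B² + 4*B)*(1 + (6 + 2*B² + 8*B)) = (3 + B² + 4*B)*(7 + 2*B² + 8*B))
(N(4)*4)*S(7, 2) = (((3 + 4² + 4*4)*(7 + 2*4² + 8*4))*4)*1 = (((3 + 16 + 16)*(7 + 2*16 + 32))*4)*1 = ((35*(7 + 32 + 32))*4)*1 = ((35*71)*4)*1 = (2485*4)*1 = 9940*1 = 9940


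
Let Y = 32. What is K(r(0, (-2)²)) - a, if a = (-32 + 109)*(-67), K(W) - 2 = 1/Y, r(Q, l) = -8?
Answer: 165153/32 ≈ 5161.0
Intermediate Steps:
K(W) = 65/32 (K(W) = 2 + 1/32 = 65/32)
a = -5159 (a = 77*(-67) = -5159)
K(r(0, (-2)²)) - a = 65/32 - 1*(-5159) = 65/32 + 5159 = 165153/32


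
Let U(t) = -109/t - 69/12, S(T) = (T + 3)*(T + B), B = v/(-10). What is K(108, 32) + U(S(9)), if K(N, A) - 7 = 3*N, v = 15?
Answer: 58327/180 ≈ 324.04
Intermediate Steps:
B = -3/2 (B = 15/(-10) = 15*(-1/10) = -3/2 ≈ -1.5000)
S(T) = (3 + T)*(-3/2 + T) (S(T) = (T + 3)*(T - 3/2) = (3 + T)*(-3/2 + T))
K(N, A) = 7 + 3*N
U(t) = -23/4 - 109/t (U(t) = -109/t - 69*1/12 = -109/t - 23/4 = -23/4 - 109/t)
K(108, 32) + U(S(9)) = (7 + 3*108) + (-23/4 - 109/(-9/2 + 9**2 + (3/2)*9)) = (7 + 324) + (-23/4 - 109/(-9/2 + 81 + 27/2)) = 331 + (-23/4 - 109/90) = 331 - 1253/180 = 58327/180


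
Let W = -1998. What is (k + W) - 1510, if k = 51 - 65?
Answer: -3522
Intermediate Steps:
k = -14
(k + W) - 1510 = (-14 - 1998) - 1510 = -2012 - 1510 = -3522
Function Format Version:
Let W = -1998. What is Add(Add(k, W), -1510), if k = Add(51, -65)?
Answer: -3522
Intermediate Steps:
k = -14
Add(Add(k, W), -1510) = Add(Add(-14, -1998), -1510) = Add(-2012, -1510) = -3522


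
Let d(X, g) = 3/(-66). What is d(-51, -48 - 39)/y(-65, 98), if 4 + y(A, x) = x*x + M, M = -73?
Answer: -1/209594 ≈ -4.7711e-6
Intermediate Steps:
d(X, g) = -1/22 (d(X, g) = 3*(-1/66) = -1/22)
y(A, x) = -77 + x² (y(A, x) = -4 + (x*x - 73) = -4 + (x² - 73) = -4 + (-73 + x²) = -77 + x²)
d(-51, -48 - 39)/y(-65, 98) = -1/(22*(-77 + 98²)) = -1/(22*(-77 + 9604)) = -1/22/9527 = -1/22*1/9527 = -1/209594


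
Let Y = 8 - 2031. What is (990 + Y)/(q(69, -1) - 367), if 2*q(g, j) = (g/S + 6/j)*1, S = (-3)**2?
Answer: 6198/2197 ≈ 2.8211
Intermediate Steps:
S = 9
Y = -2023
q(g, j) = 3/j + g/18 (q(g, j) = ((g/9 + 6/j)*1)/2 = ((6/j + g/9)*1)/2 = (6/j + g/9)/2 = 3/j + g/18)
(990 + Y)/(q(69, -1) - 367) = (990 - 2023)/((3/(-1) + (1/18)*69) - 367) = -1033/((3*(-1) + 23/6) - 367) = -1033/((-3 + 23/6) - 367) = -1033/(5/6 - 367) = -1033/(-2197/6) = -1033*(-6/2197) = 6198/2197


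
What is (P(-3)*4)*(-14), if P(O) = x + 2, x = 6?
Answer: -448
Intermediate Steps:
P(O) = 8 (P(O) = 6 + 2 = 8)
(P(-3)*4)*(-14) = (8*4)*(-14) = 32*(-14) = -448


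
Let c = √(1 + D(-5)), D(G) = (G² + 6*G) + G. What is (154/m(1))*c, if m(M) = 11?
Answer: 42*I ≈ 42.0*I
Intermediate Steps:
D(G) = G² + 7*G
c = 3*I (c = √(1 - 5*(7 - 5)) = √(1 - 5*2) = √(1 - 10) = √(-9) = 3*I ≈ 3.0*I)
(154/m(1))*c = (154/11)*(3*I) = (154*(1/11))*(3*I) = 14*(3*I) = 42*I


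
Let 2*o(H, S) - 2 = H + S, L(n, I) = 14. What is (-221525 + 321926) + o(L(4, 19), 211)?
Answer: 201029/2 ≈ 1.0051e+5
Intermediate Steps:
o(H, S) = 1 + H/2 + S/2 (o(H, S) = 1 + (H + S)/2 = 1 + (H/2 + S/2) = 1 + H/2 + S/2)
(-221525 + 321926) + o(L(4, 19), 211) = (-221525 + 321926) + (1 + (½)*14 + (½)*211) = 100401 + (1 + 7 + 211/2) = 100401 + 227/2 = 201029/2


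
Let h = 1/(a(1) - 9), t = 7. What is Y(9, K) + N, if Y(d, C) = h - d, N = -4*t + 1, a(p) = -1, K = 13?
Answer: -361/10 ≈ -36.100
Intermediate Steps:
h = -1/10 (h = 1/(-1 - 9) = 1/(-10) = -1/10 ≈ -0.10000)
N = -27 (N = -4*7 + 1 = -28 + 1 = -27)
Y(d, C) = -1/10 - d
Y(9, K) + N = (-1/10 - 1*9) - 27 = (-1/10 - 9) - 27 = -91/10 - 27 = -361/10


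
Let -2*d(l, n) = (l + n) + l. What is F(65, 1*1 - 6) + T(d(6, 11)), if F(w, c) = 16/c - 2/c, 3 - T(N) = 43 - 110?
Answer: 336/5 ≈ 67.200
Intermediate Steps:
d(l, n) = -l - n/2 (d(l, n) = -((l + n) + l)/2 = -(n + 2*l)/2 = -l - n/2)
T(N) = 70 (T(N) = 3 - (43 - 110) = 3 - 1*(-67) = 3 + 67 = 70)
F(w, c) = 14/c
F(65, 1*1 - 6) + T(d(6, 11)) = 14/(1*1 - 6) + 70 = 14/(1 - 6) + 70 = 14/(-5) + 70 = 14*(-1/5) + 70 = -14/5 + 70 = 336/5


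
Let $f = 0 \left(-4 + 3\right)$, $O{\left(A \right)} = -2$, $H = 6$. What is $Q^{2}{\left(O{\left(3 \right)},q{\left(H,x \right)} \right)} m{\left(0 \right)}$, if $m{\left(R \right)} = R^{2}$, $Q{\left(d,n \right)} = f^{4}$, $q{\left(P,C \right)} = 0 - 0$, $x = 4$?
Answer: $0$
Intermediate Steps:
$q{\left(P,C \right)} = 0$ ($q{\left(P,C \right)} = 0 + 0 = 0$)
$f = 0$ ($f = 0 \left(-1\right) = 0$)
$Q{\left(d,n \right)} = 0$ ($Q{\left(d,n \right)} = 0^{4} = 0$)
$Q^{2}{\left(O{\left(3 \right)},q{\left(H,x \right)} \right)} m{\left(0 \right)} = 0^{2} \cdot 0^{2} = 0 \cdot 0 = 0$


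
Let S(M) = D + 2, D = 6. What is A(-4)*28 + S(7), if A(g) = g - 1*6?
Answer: -272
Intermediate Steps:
A(g) = -6 + g (A(g) = g - 6 = -6 + g)
S(M) = 8 (S(M) = 6 + 2 = 8)
A(-4)*28 + S(7) = (-6 - 4)*28 + 8 = -10*28 + 8 = -280 + 8 = -272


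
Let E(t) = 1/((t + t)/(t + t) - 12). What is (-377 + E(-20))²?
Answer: 17205904/121 ≈ 1.4220e+5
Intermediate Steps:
E(t) = -1/11 (E(t) = 1/((2*t)/((2*t)) - 12) = 1/((2*t)*(1/(2*t)) - 12) = 1/(1 - 12) = 1/(-11) = -1/11)
(-377 + E(-20))² = (-377 - 1/11)² = (-4148/11)² = 17205904/121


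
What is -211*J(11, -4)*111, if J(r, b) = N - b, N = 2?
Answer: -140526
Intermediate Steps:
J(r, b) = 2 - b
-211*J(11, -4)*111 = -211*(2 - 1*(-4))*111 = -211*(2 + 4)*111 = -211*6*111 = -1266*111 = -140526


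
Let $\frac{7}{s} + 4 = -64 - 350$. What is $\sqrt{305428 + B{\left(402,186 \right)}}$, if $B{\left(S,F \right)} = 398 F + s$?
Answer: $\frac{\sqrt{66300067218}}{418} \approx 616.0$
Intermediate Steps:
$s = - \frac{7}{418}$ ($s = \frac{7}{-4 - 414} = \frac{7}{-418} = 7 \left(- \frac{1}{418}\right) = - \frac{7}{418} \approx -0.016746$)
$B{\left(S,F \right)} = - \frac{7}{418} + 398 F$ ($B{\left(S,F \right)} = 398 F - \frac{7}{418} = - \frac{7}{418} + 398 F$)
$\sqrt{305428 + B{\left(402,186 \right)}} = \sqrt{305428 + \left(- \frac{7}{418} + 398 \cdot 186\right)} = \sqrt{305428 + \left(- \frac{7}{418} + 74028\right)} = \sqrt{305428 + \frac{30943697}{418}} = \sqrt{\frac{158612601}{418}} = \frac{\sqrt{66300067218}}{418}$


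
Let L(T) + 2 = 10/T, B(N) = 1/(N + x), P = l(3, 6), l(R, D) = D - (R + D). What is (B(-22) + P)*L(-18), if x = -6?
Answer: 1955/252 ≈ 7.7579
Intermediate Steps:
l(R, D) = -R (l(R, D) = D - (D + R) = D + (-D - R) = -R)
P = -3 (P = -1*3 = -3)
B(N) = 1/(-6 + N) (B(N) = 1/(N - 6) = 1/(-6 + N))
L(T) = -2 + 10/T
(B(-22) + P)*L(-18) = (1/(-6 - 22) - 3)*(-2 + 10/(-18)) = (1/(-28) - 3)*(-2 + 10*(-1/18)) = (-1/28 - 3)*(-2 - 5/9) = -85/28*(-23/9) = 1955/252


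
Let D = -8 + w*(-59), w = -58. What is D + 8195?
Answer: 11609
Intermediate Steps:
D = 3414 (D = -8 - 58*(-59) = -8 + 3422 = 3414)
D + 8195 = 3414 + 8195 = 11609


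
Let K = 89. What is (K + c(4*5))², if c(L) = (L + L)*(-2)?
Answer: 81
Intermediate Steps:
c(L) = -4*L (c(L) = (2*L)*(-2) = -4*L)
(K + c(4*5))² = (89 - 16*5)² = (89 - 4*20)² = (89 - 80)² = 9² = 81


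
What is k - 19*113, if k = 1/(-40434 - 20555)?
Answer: -130943384/60989 ≈ -2147.0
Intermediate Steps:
k = -1/60989 (k = 1/(-60989) = -1/60989 ≈ -1.6396e-5)
k - 19*113 = -1/60989 - 19*113 = -1/60989 - 1*2147 = -1/60989 - 2147 = -130943384/60989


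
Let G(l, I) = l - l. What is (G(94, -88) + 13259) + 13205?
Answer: 26464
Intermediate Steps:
G(l, I) = 0
(G(94, -88) + 13259) + 13205 = (0 + 13259) + 13205 = 13259 + 13205 = 26464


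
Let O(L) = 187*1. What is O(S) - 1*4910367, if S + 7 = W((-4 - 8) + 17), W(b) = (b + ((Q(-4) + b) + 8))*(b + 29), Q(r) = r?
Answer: -4910180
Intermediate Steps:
W(b) = (4 + 2*b)*(29 + b) (W(b) = (b + ((-4 + b) + 8))*(b + 29) = (b + (4 + b))*(29 + b) = (4 + 2*b)*(29 + b))
S = 469 (S = -7 + (116 + 2*((-4 - 8) + 17)² + 62*((-4 - 8) + 17)) = -7 + (116 + 2*(-12 + 17)² + 62*(-12 + 17)) = -7 + (116 + 2*5² + 62*5) = -7 + (116 + 2*25 + 310) = -7 + (116 + 50 + 310) = -7 + 476 = 469)
O(L) = 187
O(S) - 1*4910367 = 187 - 1*4910367 = 187 - 4910367 = -4910180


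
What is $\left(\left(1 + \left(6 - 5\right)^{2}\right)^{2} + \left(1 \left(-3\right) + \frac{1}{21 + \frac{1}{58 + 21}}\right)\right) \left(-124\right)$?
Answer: $- \frac{53909}{415} \approx -129.9$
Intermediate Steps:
$\left(\left(1 + \left(6 - 5\right)^{2}\right)^{2} + \left(1 \left(-3\right) + \frac{1}{21 + \frac{1}{58 + 21}}\right)\right) \left(-124\right) = \left(\left(1 + 1^{2}\right)^{2} - \left(3 - \frac{1}{21 + \frac{1}{79}}\right)\right) \left(-124\right) = \left(\left(1 + 1\right)^{2} - \left(3 - \frac{1}{21 + \frac{1}{79}}\right)\right) \left(-124\right) = \left(2^{2} - \left(3 - \frac{1}{\frac{1660}{79}}\right)\right) \left(-124\right) = \left(4 + \left(-3 + \frac{79}{1660}\right)\right) \left(-124\right) = \left(4 - \frac{4901}{1660}\right) \left(-124\right) = \frac{1739}{1660} \left(-124\right) = - \frac{53909}{415}$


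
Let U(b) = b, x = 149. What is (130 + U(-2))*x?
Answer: 19072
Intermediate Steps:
(130 + U(-2))*x = (130 - 2)*149 = 128*149 = 19072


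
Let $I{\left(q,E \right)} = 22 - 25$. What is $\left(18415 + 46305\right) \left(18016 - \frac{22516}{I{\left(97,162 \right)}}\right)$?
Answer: $\frac{4955222080}{3} \approx 1.6517 \cdot 10^{9}$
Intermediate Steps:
$I{\left(q,E \right)} = -3$
$\left(18415 + 46305\right) \left(18016 - \frac{22516}{I{\left(97,162 \right)}}\right) = \left(18415 + 46305\right) \left(18016 - \frac{22516}{-3}\right) = 64720 \left(18016 - - \frac{22516}{3}\right) = 64720 \left(18016 + \frac{22516}{3}\right) = 64720 \cdot \frac{76564}{3} = \frac{4955222080}{3}$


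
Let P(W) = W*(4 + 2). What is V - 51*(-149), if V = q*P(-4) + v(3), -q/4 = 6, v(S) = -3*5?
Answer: 8160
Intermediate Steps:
v(S) = -15
q = -24 (q = -4*6 = -24)
P(W) = 6*W (P(W) = W*6 = 6*W)
V = 561 (V = -144*(-4) - 15 = -24*(-24) - 15 = 576 - 15 = 561)
V - 51*(-149) = 561 - 51*(-149) = 561 + 7599 = 8160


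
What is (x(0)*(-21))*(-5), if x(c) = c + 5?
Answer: 525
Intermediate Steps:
x(c) = 5 + c
(x(0)*(-21))*(-5) = ((5 + 0)*(-21))*(-5) = (5*(-21))*(-5) = -105*(-5) = 525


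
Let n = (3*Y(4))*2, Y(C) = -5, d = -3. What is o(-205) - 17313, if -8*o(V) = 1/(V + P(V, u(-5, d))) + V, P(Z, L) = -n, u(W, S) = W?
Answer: -6050581/350 ≈ -17287.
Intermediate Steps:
n = -30 (n = (3*(-5))*2 = -15*2 = -30)
P(Z, L) = 30 (P(Z, L) = -1*(-30) = 30)
o(V) = -V/8 - 1/(8*(30 + V)) (o(V) = -(1/(V + 30) + V)/8 = -(1/(30 + V) + V)/8 = -(V + 1/(30 + V))/8 = -V/8 - 1/(8*(30 + V)))
o(-205) - 17313 = (-1 - 1*(-205)² - 30*(-205))/(8*(30 - 205)) - 17313 = (⅛)*(-1 - 1*42025 + 6150)/(-175) - 17313 = (⅛)*(-1/175)*(-1 - 42025 + 6150) - 17313 = (⅛)*(-1/175)*(-35876) - 17313 = 8969/350 - 17313 = -6050581/350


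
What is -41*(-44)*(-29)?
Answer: -52316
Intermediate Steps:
-41*(-44)*(-29) = 1804*(-29) = -52316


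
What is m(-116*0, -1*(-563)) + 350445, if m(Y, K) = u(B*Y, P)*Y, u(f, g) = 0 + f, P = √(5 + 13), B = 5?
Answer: 350445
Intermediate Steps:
P = 3*√2 (P = √18 = 3*√2 ≈ 4.2426)
u(f, g) = f
m(Y, K) = 5*Y² (m(Y, K) = (5*Y)*Y = 5*Y²)
m(-116*0, -1*(-563)) + 350445 = 5*(-116*0)² + 350445 = 5*0² + 350445 = 5*0 + 350445 = 0 + 350445 = 350445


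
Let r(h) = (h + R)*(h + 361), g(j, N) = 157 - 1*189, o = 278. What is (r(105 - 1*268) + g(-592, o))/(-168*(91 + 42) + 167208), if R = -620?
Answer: -77533/72432 ≈ -1.0704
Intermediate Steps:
g(j, N) = -32 (g(j, N) = 157 - 189 = -32)
r(h) = (-620 + h)*(361 + h) (r(h) = (h - 620)*(h + 361) = (-620 + h)*(361 + h))
(r(105 - 1*268) + g(-592, o))/(-168*(91 + 42) + 167208) = ((-223820 + (105 - 1*268)**2 - 259*(105 - 1*268)) - 32)/(-168*(91 + 42) + 167208) = ((-223820 + (105 - 268)**2 - 259*(105 - 268)) - 32)/(-168*133 + 167208) = ((-223820 + (-163)**2 - 259*(-163)) - 32)/(-22344 + 167208) = ((-223820 + 26569 + 42217) - 32)/144864 = (-155034 - 32)*(1/144864) = -155066*1/144864 = -77533/72432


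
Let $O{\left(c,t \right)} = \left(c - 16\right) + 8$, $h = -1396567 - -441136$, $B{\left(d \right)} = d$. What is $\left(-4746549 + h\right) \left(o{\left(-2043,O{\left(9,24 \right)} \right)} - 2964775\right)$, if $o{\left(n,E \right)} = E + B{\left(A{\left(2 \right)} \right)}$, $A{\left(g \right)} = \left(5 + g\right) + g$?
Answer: $16905030734700$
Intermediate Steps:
$A{\left(g \right)} = 5 + 2 g$
$h = -955431$ ($h = -1396567 + 441136 = -955431$)
$O{\left(c,t \right)} = -8 + c$ ($O{\left(c,t \right)} = \left(-16 + c\right) + 8 = -8 + c$)
$o{\left(n,E \right)} = 9 + E$ ($o{\left(n,E \right)} = E + \left(5 + 2 \cdot 2\right) = E + \left(5 + 4\right) = E + 9 = 9 + E$)
$\left(-4746549 + h\right) \left(o{\left(-2043,O{\left(9,24 \right)} \right)} - 2964775\right) = \left(-4746549 - 955431\right) \left(\left(9 + \left(-8 + 9\right)\right) - 2964775\right) = - 5701980 \left(\left(9 + 1\right) - 2964775\right) = - 5701980 \left(10 - 2964775\right) = \left(-5701980\right) \left(-2964765\right) = 16905030734700$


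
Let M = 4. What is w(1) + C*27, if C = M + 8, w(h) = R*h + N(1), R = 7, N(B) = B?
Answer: 332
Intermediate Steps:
w(h) = 1 + 7*h (w(h) = 7*h + 1 = 1 + 7*h)
C = 12 (C = 4 + 8 = 12)
w(1) + C*27 = (1 + 7*1) + 12*27 = (1 + 7) + 324 = 8 + 324 = 332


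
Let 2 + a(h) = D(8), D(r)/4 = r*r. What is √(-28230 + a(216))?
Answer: 2*I*√6994 ≈ 167.26*I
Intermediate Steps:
D(r) = 4*r² (D(r) = 4*(r*r) = 4*r²)
a(h) = 254 (a(h) = -2 + 4*8² = -2 + 4*64 = -2 + 256 = 254)
√(-28230 + a(216)) = √(-28230 + 254) = √(-27976) = 2*I*√6994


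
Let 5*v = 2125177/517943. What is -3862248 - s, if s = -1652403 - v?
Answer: -5722866618998/2589715 ≈ -2.2098e+6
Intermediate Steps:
v = 2125177/2589715 (v = (2125177/517943)/5 = (2125177*(1/517943))/5 = (⅕)*(2125177/517943) = 2125177/2589715 ≈ 0.82062)
s = -4279254960322/2589715 (s = -1652403 - 1*2125177/2589715 = -1652403 - 2125177/2589715 = -4279254960322/2589715 ≈ -1.6524e+6)
-3862248 - s = -3862248 - 1*(-4279254960322/2589715) = -3862248 + 4279254960322/2589715 = -5722866618998/2589715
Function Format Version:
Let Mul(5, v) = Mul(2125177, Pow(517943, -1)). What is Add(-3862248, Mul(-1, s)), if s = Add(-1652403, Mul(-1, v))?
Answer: Rational(-5722866618998, 2589715) ≈ -2.2098e+6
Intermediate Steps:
v = Rational(2125177, 2589715) (v = Mul(Rational(1, 5), Mul(2125177, Pow(517943, -1))) = Mul(Rational(1, 5), Mul(2125177, Rational(1, 517943))) = Mul(Rational(1, 5), Rational(2125177, 517943)) = Rational(2125177, 2589715) ≈ 0.82062)
s = Rational(-4279254960322, 2589715) (s = Add(-1652403, Mul(-1, Rational(2125177, 2589715))) = Add(-1652403, Rational(-2125177, 2589715)) = Rational(-4279254960322, 2589715) ≈ -1.6524e+6)
Add(-3862248, Mul(-1, s)) = Add(-3862248, Mul(-1, Rational(-4279254960322, 2589715))) = Add(-3862248, Rational(4279254960322, 2589715)) = Rational(-5722866618998, 2589715)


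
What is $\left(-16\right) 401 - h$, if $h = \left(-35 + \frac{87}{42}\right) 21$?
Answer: $- \frac{11449}{2} \approx -5724.5$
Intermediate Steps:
$h = - \frac{1383}{2}$ ($h = \left(-35 + 87 \cdot \frac{1}{42}\right) 21 = \left(-35 + \frac{29}{14}\right) 21 = \left(- \frac{461}{14}\right) 21 = - \frac{1383}{2} \approx -691.5$)
$\left(-16\right) 401 - h = \left(-16\right) 401 - - \frac{1383}{2} = -6416 + \frac{1383}{2} = - \frac{11449}{2}$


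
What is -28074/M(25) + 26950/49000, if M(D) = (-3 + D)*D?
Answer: -55543/1100 ≈ -50.494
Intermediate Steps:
M(D) = D*(-3 + D)
-28074/M(25) + 26950/49000 = -28074*1/(25*(-3 + 25)) + 26950/49000 = -28074/(25*22) + 26950*(1/49000) = -28074/550 + 11/20 = -28074*1/550 + 11/20 = -14037/275 + 11/20 = -55543/1100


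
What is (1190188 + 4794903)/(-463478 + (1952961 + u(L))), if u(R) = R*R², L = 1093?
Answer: 5985091/1307240840 ≈ 0.0045784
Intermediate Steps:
u(R) = R³
(1190188 + 4794903)/(-463478 + (1952961 + u(L))) = (1190188 + 4794903)/(-463478 + (1952961 + 1093³)) = 5985091/(-463478 + (1952961 + 1305751357)) = 5985091/(-463478 + 1307704318) = 5985091/1307240840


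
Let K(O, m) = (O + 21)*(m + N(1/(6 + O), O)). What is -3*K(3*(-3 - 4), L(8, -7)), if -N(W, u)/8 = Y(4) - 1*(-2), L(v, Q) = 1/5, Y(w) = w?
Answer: 0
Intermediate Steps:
L(v, Q) = ⅕
N(W, u) = -48 (N(W, u) = -8*(4 - 1*(-2)) = -8*(4 + 2) = -8*6 = -48)
K(O, m) = (-48 + m)*(21 + O) (K(O, m) = (O + 21)*(m - 48) = (21 + O)*(-48 + m) = (-48 + m)*(21 + O))
-3*K(3*(-3 - 4), L(8, -7)) = -3*(-1008 - 144*(-3 - 4) + 21*(⅕) + (3*(-3 - 4))*(⅕)) = -3*(-1008 - 144*(-7) + 21/5 + (3*(-7))*(⅕)) = -3*(-1008 - 48*(-21) + 21/5 - 21*⅕) = -3*(-1008 + 1008 + 21/5 - 21/5) = -3*0 = 0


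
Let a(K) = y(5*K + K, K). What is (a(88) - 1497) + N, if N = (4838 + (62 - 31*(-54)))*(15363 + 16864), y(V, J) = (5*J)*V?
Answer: 212091121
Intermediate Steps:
y(V, J) = 5*J*V
a(K) = 30*K² (a(K) = 5*K*(5*K + K) = 5*K*(6*K) = 30*K²)
N = 211860298 (N = (4838 + (62 + 1674))*32227 = (4838 + 1736)*32227 = 6574*32227 = 211860298)
(a(88) - 1497) + N = (30*88² - 1497) + 211860298 = (30*7744 - 1497) + 211860298 = (232320 - 1497) + 211860298 = 230823 + 211860298 = 212091121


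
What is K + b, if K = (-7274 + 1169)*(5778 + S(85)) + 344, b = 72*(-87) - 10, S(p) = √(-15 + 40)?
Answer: -35311145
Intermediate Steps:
S(p) = 5 (S(p) = √25 = 5)
b = -6274 (b = -6264 - 10 = -6274)
K = -35304871 (K = (-7274 + 1169)*(5778 + 5) + 344 = -6105*5783 + 344 = -35305215 + 344 = -35304871)
K + b = -35304871 - 6274 = -35311145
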